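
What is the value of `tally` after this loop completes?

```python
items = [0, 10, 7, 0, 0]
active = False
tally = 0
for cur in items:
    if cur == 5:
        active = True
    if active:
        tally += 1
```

Count elements after first 5 in [0, 10, 7, 0, 0]
`tally` takes the values: 0

Answer: 0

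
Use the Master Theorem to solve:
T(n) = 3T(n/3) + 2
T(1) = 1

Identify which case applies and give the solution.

a=3, b=3, f(n)=2. log_3(3) = 1. Since c=0 < 1, Case 1 applies: T(n) = Θ(n^log_b(a)) = O(n).

Answer: O(n) - Case 1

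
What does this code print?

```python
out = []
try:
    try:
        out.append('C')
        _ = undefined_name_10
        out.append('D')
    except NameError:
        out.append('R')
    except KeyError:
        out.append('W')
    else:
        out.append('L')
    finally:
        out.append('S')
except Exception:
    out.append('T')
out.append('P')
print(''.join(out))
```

Execution trace: 'C' (inner try body) → 'R' (inner except NameError) → 'S' (inner finally) → 'P' (after the try/except). Output: CRSP

Answer: CRSP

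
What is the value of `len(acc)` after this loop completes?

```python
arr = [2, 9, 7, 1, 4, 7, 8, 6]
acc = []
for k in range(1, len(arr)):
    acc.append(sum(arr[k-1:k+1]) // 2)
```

Number of 2-element averages
`acc` takes the values: [] → [5] → [5, 8] → [5, 8, 4] → [5, 8, 4, 2] → [5, 8, 4, 2, 5] → [5, 8, 4, 2, 5, 7] → [5, 8, 4, 2, 5, 7, 7]
So `len(acc)` = 7

Answer: 7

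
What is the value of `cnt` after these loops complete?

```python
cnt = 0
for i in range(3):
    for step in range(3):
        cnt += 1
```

3 * 3 = 9
`cnt` takes the values: 0 → 1 → 2 → 3 → 4 → 5 → 6 → 7 → 8 → 9

Answer: 9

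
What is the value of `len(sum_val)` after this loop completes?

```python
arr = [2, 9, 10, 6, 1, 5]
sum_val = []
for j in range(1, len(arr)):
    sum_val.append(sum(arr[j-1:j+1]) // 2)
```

Number of 2-element averages
`sum_val` takes the values: [] → [5] → [5, 9] → [5, 9, 8] → [5, 9, 8, 3] → [5, 9, 8, 3, 3]
So `len(sum_val)` = 5

Answer: 5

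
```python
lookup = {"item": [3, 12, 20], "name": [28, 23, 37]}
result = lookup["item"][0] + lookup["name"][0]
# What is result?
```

Trace:
`lookup = {"item": [3, 12, 20], "name": [28, 23, 37]}` → lookup = {'item': [3, 12, 20], 'name': [28, 23, 37]}
`result = lookup["item"][0] + lookup["name"][0]` → result = 31
So result = 31

Answer: 31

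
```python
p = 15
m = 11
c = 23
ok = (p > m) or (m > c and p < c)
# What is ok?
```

Trace:
`p = 15` → p = 15
`m = 11` → m = 11
`c = 23` → c = 23
`ok = (p > m) or (m > c and p < c)` → ok = True
So ok = True

Answer: True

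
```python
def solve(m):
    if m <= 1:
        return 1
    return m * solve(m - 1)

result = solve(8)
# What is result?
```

solve(8) = 8 * 7 * 6 * 5 * 4 * 3 * 2 * 1 = 40320

Answer: 40320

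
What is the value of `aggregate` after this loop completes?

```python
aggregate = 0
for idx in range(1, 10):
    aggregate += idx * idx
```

Sum of squares 1² to 9² = 285
`aggregate` takes the values: 0 → 1 → 5 → 14 → 30 → 55 → 91 → 140 → 204 → 285

Answer: 285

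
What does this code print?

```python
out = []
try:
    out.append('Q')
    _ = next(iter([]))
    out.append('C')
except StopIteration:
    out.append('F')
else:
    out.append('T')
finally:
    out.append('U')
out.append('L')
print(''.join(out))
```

Execution trace: 'Q' (try body) → 'F' (except StopIteration) → 'U' (finally) → 'L' (after the try/except). Output: QFUL

Answer: QFUL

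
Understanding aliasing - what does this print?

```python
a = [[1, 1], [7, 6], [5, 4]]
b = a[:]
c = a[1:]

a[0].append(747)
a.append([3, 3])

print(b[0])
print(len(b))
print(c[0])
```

Key concept: slice with nested mutation.
Step by step:
`a = [[1, 1], [7, 6], [5, 4]]` → a = [[1, 1], [7, 6], [5, 4]]
`b = a[:]` → b = [[1, 1], [7, 6], [5, 4]]
`c = a[1:]` → c = [[7, 6], [5, 4]]
`a[0].append(747)` → a = [[1, 1, 747], [7, 6], [5, 4]]; b = [[1, 1, 747], [7, 6], [5, 4]]
`a.append([3, 3])` → a = [[1, 1, 747], [7, 6], [5, 4], [3, 3]]
`print(b[0])` → prints [1, 1, 747]
`print(len(b))` → prints 3
`print(c[0])` → prints [7, 6]

Answer:
[1, 1, 747]
3
[7, 6]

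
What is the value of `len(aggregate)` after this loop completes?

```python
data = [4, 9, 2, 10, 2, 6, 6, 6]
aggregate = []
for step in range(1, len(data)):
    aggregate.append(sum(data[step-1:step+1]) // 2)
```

Number of 2-element averages
`aggregate` takes the values: [] → [6] → [6, 5] → [6, 5, 6] → [6, 5, 6, 6] → [6, 5, 6, 6, 4] → [6, 5, 6, 6, 4, 6] → [6, 5, 6, 6, 4, 6, 6]
So `len(aggregate)` = 7

Answer: 7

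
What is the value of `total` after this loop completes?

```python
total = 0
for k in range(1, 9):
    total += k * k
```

Sum of squares 1² to 8² = 204
`total` takes the values: 0 → 1 → 5 → 14 → 30 → 55 → 91 → 140 → 204

Answer: 204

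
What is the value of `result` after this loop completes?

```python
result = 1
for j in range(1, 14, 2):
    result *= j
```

Product of 1, 3, 5, ... up to 13
`result` takes the values: 1 → 3 → 15 → 105 → 945 → 10395 → 135135

Answer: 135135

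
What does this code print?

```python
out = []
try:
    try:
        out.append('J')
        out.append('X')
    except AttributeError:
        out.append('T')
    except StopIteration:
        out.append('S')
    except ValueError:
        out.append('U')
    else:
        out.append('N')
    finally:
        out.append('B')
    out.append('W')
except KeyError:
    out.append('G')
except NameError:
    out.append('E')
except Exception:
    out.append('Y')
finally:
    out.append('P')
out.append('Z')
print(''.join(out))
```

Execution trace: 'J' (inner try body) → 'X' (inner try body, no exception) → 'N' (inner else) → 'B' (inner finally) → 'W' (try body, no exception) → 'P' (finally) → 'Z' (after the try/except). Output: JXNBWPZ

Answer: JXNBWPZ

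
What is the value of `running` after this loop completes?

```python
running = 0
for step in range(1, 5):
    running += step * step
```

Sum of squares 1² to 4² = 30
`running` takes the values: 0 → 1 → 5 → 14 → 30

Answer: 30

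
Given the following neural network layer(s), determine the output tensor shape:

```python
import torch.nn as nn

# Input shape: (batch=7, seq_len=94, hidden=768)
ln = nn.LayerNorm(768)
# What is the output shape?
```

Input: (7, 94, 768) -> Output: (7, 94, 768)

Answer: (7, 94, 768)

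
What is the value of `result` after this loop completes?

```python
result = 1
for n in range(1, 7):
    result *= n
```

6! = 720
`result` takes the values: 1 → 2 → 6 → 24 → 120 → 720

Answer: 720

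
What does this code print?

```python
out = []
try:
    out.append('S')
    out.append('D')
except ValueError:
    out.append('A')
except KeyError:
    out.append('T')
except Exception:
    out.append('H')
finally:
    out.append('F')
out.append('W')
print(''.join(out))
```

Execution trace: 'S' (try body) → 'D' (try body, no exception) → 'F' (finally) → 'W' (after the try/except). Output: SDFW

Answer: SDFW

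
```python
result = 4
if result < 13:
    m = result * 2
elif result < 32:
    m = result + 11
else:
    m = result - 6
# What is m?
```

Trace:
`result = 4` → result = 4
`if result < 13: ...` → result < 13 is True → m = 8
So m = 8

Answer: 8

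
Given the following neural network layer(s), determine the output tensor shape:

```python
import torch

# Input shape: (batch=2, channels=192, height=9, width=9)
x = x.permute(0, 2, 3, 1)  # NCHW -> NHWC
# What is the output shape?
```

Input: (2, 192, 9, 9) -> Output: (2, 9, 9, 192)

Answer: (2, 9, 9, 192)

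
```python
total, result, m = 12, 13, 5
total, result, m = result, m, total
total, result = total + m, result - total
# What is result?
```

Trace:
`total, result, m = 12, 13, 5` → total = 12; result = 13; m = 5
`total, result, m = result, m, total` → total = 13; result = 5; m = 12
`total, result = total + m, result - total` → total = 25; result = -8
So result = -8

Answer: -8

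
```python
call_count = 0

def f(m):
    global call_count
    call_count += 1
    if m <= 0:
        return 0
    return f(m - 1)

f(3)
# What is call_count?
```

Linear recursion stepping by 1: 4 calls from m=3 down to ≤0.

Answer: 4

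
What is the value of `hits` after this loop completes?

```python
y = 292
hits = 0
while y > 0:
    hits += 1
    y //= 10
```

Count digits by repeated division by 10
`hits` takes the values: 0 → 1 → 2 → 3

Answer: 3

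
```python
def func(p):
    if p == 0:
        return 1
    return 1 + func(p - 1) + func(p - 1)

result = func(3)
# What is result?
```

func(p) = 1 + 2·func(p-1), func(0)=1. Closed form: (1+1)·2^3 - 1 = 15.

Answer: 15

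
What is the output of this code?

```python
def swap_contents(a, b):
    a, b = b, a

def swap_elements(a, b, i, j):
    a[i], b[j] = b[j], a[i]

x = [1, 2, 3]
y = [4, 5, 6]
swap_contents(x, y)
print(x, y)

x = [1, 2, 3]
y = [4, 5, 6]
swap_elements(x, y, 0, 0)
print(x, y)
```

Key concept: parameter rebinding vs mutation.
Step by step:
`x = [1, 2, 3]` → x = [1, 2, 3]
`y = [4, 5, 6]` → y = [4, 5, 6]
`swap_contents(x, y)` → no visible change to tracked variables
`print(x, y)` → prints [1, 2, 3] [4, 5, 6]
`x = [1, 2, 3]` → x = [1, 2, 3]
`y = [4, 5, 6]` → y = [4, 5, 6]
`swap_elements(x, y, 0, 0)` → x = [4, 2, 3]; y = [1, 5, 6]
`print(x, y)` → prints [4, 2, 3] [1, 5, 6]

Answer:
[1, 2, 3] [4, 5, 6]
[4, 2, 3] [1, 5, 6]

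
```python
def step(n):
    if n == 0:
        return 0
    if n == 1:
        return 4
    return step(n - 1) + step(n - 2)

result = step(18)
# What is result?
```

Build up from base cases: step(0)=0, step(1)=4, step(2)=4, step(3)=8, step(4)=12, step(5)=20, step(6)=32, ..., step(18)=10336

Answer: 10336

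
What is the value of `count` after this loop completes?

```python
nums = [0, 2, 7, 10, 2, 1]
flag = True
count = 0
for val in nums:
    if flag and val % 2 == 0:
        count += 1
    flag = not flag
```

Count even values at even positions
`count` takes the values: 0 → 1 → 2

Answer: 2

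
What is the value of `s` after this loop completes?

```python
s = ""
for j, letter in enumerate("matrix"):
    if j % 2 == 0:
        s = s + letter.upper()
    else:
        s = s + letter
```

Uppercase even positions in 'matrix'
`s` takes the values: "" → "M" → "Ma" → "MaT" → "MaTr" → "MaTrI" → "MaTrIx"

Answer: "MaTrIx"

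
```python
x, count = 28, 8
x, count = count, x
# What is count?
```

Trace:
`x, count = 28, 8` → x = 28; count = 8
`x, count = count, x` → x = 8; count = 28
So count = 28

Answer: 28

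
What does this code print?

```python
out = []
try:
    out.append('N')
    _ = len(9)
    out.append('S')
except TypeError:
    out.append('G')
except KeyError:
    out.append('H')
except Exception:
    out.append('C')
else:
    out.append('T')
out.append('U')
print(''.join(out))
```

Execution trace: 'N' (try body) → 'G' (except TypeError) → 'U' (after the try/except). Output: NGU

Answer: NGU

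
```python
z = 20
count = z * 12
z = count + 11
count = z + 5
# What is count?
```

Trace:
`z = 20` → z = 20
`count = z * 12` → count = 240
`z = count + 11` → z = 251
`count = z + 5` → count = 256
So count = 256

Answer: 256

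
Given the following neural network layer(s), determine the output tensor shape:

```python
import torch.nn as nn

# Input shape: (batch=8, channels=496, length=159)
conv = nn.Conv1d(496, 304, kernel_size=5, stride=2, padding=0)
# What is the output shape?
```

Input: (8, 496, 159) -> Output: (8, 304, 78)

Answer: (8, 304, 78)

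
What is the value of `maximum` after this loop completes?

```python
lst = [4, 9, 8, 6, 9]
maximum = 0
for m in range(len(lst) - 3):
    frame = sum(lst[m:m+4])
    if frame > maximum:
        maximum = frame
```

Max sum of 4-element window in [4, 9, 8, 6, 9]
`maximum` takes the values: 0 → 27 → 32

Answer: 32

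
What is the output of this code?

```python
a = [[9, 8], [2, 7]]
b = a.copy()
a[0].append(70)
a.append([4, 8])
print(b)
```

Key concept: shallow copy with nested lists.
Step by step:
`a = [[9, 8], [2, 7]]` → a = [[9, 8], [2, 7]]
`b = a.copy()` → b = [[9, 8], [2, 7]]
`a[0].append(70)` → a = [[9, 8, 70], [2, 7]]; b = [[9, 8, 70], [2, 7]]
`a.append([4, 8])` → a = [[9, 8, 70], [2, 7], [4, 8]]
`print(b)` → prints [[9, 8, 70], [2, 7]]

Answer: [[9, 8, 70], [2, 7]]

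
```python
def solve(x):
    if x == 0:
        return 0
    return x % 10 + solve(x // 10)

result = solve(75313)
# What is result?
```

Sum of digits of 75313: 3 + 1 + 3 + 5 + 7 = 19

Answer: 19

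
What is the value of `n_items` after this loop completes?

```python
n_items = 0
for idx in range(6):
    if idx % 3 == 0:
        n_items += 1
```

Count numbers divisible by 3 in range(6)
`n_items` takes the values: 0 → 1 → 2

Answer: 2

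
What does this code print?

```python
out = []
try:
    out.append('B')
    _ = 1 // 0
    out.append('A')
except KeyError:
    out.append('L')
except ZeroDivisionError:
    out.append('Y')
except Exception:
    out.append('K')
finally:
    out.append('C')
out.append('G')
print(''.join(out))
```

Execution trace: 'B' (try body) → 'Y' (except ZeroDivisionError) → 'C' (finally) → 'G' (after the try/except). Output: BYCG

Answer: BYCG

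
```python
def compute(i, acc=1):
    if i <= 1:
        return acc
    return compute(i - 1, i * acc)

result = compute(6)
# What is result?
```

Accumulator trace (n, acc): (6, 1) -> (5, 6) -> (4, 30) -> (3, 120) -> (2, 360) -> (1, 720) -> return 720

Answer: 720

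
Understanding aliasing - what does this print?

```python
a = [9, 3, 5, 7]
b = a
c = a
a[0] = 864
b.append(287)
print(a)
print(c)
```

Key concept: multiple aliases.
Step by step:
`a = [9, 3, 5, 7]` → a = [9, 3, 5, 7]
`b = a` → b = [9, 3, 5, 7] (same object as a)
`c = a` → c = [9, 3, 5, 7] (same object as a, b)
`a[0] = 864` → a = [864, 3, 5, 7] (same object as b, c); b = [864, 3, 5, 7] (same object as a, c); c = [864, 3, 5, 7] (same object as a, b)
`b.append(287)` → a = [864, 3, 5, 7, 287] (same object as b, c); b = [864, 3, 5, 7, 287] (same object as a, c); c = [864, 3, 5, 7, 287] (same object as a, b)
`print(a)` → prints [864, 3, 5, 7, 287]
`print(c)` → prints [864, 3, 5, 7, 287]

Answer:
[864, 3, 5, 7, 287]
[864, 3, 5, 7, 287]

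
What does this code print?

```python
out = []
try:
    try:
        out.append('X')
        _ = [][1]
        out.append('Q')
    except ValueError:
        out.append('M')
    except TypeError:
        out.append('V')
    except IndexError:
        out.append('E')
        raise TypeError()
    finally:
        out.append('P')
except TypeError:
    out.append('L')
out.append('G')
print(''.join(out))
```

Execution trace: 'X' (inner try body) → 'E' (inner except IndexError) → 'P' (inner finally) → 'L' (outer except TypeError) → 'G' (after the try/except). Output: XEPLG

Answer: XEPLG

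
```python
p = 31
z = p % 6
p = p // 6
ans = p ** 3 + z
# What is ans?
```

Trace:
`p = 31` → p = 31
`z = p % 6` → z = 1
`p = p // 6` → p = 5
`ans = p ** 3 + z` → ans = 126
So ans = 126

Answer: 126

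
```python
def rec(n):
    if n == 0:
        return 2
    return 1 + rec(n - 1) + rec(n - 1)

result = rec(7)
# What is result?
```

rec(n) = 1 + 2·rec(n-1), rec(0)=2. Closed form: (2+1)·2^7 - 1 = 383.

Answer: 383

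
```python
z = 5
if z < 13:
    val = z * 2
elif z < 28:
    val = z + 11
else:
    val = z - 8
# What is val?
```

Trace:
`z = 5` → z = 5
`if z < 13: ...` → z < 13 is True → val = 10
So val = 10

Answer: 10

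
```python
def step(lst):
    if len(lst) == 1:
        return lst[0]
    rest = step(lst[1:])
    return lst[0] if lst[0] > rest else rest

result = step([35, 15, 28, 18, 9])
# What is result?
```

Recursive max over [35, 15, 28, 18, 9] = 35

Answer: 35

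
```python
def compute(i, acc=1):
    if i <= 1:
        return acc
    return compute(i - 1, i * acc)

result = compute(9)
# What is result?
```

Accumulator trace (n, acc): (9, 1) -> (8, 9) -> (7, 72) -> (6, 504) -> (5, 3024) -> (4, 15120) -> (3, 60480) -> (2, 181440) -> (1, 362880) -> return 362880

Answer: 362880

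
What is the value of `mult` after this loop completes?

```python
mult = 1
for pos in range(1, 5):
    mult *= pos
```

4! = 24
`mult` takes the values: 1 → 2 → 6 → 24

Answer: 24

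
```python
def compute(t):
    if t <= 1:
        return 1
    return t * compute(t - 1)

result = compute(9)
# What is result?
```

compute(9) = 9 * 8 * 7 * 6 * 5 * 4 * 3 * 2 * 1 = 362880

Answer: 362880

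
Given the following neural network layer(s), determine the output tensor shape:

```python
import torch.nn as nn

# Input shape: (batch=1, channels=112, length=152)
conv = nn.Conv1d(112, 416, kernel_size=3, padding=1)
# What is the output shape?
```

Input: (1, 112, 152) -> Output: (1, 416, 152)

Answer: (1, 416, 152)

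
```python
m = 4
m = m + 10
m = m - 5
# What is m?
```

Trace:
`m = 4` → m = 4
`m = m + 10` → m = 14
`m = m - 5` → m = 9
So m = 9

Answer: 9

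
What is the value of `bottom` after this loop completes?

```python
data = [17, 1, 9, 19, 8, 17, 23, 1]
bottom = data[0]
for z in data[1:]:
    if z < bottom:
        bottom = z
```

Minimum of [17, 1, 9, 19, 8, 17, 23, 1]
`bottom` takes the values: 17 → 1

Answer: 1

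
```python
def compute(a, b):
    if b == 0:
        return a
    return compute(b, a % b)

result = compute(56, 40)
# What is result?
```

compute(56, 40) -> compute(40, 16) -> compute(16, 8) -> compute(8, 0) -> 8

Answer: 8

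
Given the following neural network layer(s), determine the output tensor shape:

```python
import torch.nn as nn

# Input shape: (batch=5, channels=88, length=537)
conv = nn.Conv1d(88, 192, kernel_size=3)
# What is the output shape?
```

Input: (5, 88, 537) -> Output: (5, 192, 535)

Answer: (5, 192, 535)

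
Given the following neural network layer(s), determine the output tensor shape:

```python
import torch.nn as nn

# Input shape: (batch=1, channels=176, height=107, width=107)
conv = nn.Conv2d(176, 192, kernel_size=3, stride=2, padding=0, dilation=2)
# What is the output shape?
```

Input: (1, 176, 107, 107) -> Output: (1, 192, 52, 52)

Answer: (1, 192, 52, 52)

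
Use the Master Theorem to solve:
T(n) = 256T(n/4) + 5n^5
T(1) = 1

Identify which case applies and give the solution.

a=256, b=4, f(n)=5n^5. log_4(256) = 4. Since c=5 > 4 and the regularity condition holds (256(n/4)^5 = (256/4^5)n^5 with 256/4^5 < 1), Case 3 applies: T(n) = Θ(f(n)) = O(n^5).

Answer: O(n^5) - Case 3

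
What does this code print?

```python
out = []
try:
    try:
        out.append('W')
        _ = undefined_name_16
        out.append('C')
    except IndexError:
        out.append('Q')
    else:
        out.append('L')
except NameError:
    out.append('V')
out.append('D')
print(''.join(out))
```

Execution trace: 'W' (try body) → 'V' (outer except NameError) → 'D' (after the try/except). Output: WVD

Answer: WVD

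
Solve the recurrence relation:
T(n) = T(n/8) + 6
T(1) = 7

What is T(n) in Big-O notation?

Each step divides n by 8 and adds 6. After log_8(n) steps we reach T(1)=7. So T(n) = 6·log_8(n) + 7 = O(log n).

Answer: O(log n)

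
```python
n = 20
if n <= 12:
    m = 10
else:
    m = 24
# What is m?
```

Trace:
`n = 20` → n = 20
`if n <= 12: ...` → n <= 12 is False, take else branch → m = 24
So m = 24

Answer: 24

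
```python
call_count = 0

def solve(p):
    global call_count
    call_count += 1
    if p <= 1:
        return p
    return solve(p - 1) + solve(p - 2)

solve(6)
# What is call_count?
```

Calls(p) = 1 + Calls(p-1) + Calls(p-2); Calls(0)=Calls(1)=1. For p=6 this gives 25.

Answer: 25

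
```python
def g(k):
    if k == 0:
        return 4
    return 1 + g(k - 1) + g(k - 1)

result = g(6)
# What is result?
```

g(k) = 1 + 2·g(k-1), g(0)=4. Closed form: (4+1)·2^6 - 1 = 319.

Answer: 319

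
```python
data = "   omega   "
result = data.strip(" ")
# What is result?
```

Trace:
`data = "   omega   "` → data = '   omega   '
`result = data.strip(" ")` → result = 'omega'
So result = 'omega'

Answer: 'omega'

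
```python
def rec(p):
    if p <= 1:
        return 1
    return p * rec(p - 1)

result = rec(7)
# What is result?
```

rec(7) = 7 * 6 * 5 * 4 * 3 * 2 * 1 = 5040

Answer: 5040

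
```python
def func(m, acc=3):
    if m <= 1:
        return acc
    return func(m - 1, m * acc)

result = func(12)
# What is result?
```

Accumulator trace (n, acc): (12, 3) -> (11, 36) -> (10, 396) -> (9, 3960) -> (8, 35640) -> (7, 285120) -> (6, 1995840) -> (5, 11975040) -> (4, 59875200) -> (3, 239500800) -> (2, 718502400) -> (1, 1437004800) -> return 1437004800

Answer: 1437004800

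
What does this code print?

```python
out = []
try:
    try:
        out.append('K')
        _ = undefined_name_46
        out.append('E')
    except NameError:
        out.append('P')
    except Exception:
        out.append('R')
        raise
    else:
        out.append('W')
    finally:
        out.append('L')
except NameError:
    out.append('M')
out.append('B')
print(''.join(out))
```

Execution trace: 'K' (inner try body) → 'P' (inner except NameError) → 'L' (inner finally) → 'B' (after the try/except). Output: KPLB

Answer: KPLB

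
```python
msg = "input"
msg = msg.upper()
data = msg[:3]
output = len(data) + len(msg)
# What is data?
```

Trace:
`msg = "input"` → msg = 'input'
`msg = msg.upper()` → msg = 'INPUT'
`data = msg[:3]` → data = 'INP'
`output = len(data) + len(msg)` → output = 8
So data = 'INP'

Answer: 'INP'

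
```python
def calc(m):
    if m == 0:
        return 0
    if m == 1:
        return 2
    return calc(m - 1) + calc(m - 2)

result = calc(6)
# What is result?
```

Build up from base cases: calc(0)=0, calc(1)=2, calc(2)=2, calc(3)=4, calc(4)=6, calc(5)=10, calc(6)=16

Answer: 16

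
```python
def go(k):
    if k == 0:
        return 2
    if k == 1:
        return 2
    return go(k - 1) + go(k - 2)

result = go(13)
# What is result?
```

Build up from base cases: go(0)=2, go(1)=2, go(2)=4, go(3)=6, go(4)=10, go(5)=16, go(6)=26, ..., go(13)=754

Answer: 754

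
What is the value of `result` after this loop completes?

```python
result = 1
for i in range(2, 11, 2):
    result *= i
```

Product of even numbers 2 to 10
`result` takes the values: 1 → 2 → 8 → 48 → 384 → 3840

Answer: 3840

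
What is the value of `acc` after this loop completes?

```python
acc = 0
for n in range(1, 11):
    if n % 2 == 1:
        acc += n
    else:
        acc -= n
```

Add odd, subtract even
`acc` takes the values: 0 → 1 → -1 → 2 → -2 → 3 → -3 → 4 → -4 → 5 → -5

Answer: -5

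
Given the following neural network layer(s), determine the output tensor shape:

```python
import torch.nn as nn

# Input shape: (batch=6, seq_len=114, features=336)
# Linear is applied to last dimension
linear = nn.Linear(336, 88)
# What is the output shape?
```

Input: (6, 114, 336) -> Output: (6, 114, 88)

Answer: (6, 114, 88)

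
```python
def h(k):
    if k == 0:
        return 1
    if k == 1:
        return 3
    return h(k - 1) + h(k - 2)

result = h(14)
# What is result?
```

Build up from base cases: h(0)=1, h(1)=3, h(2)=4, h(3)=7, h(4)=11, h(5)=18, h(6)=29, ..., h(14)=1364

Answer: 1364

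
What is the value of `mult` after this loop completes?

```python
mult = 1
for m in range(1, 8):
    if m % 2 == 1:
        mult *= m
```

Product of odd numbers 1 to 7
`mult` takes the values: 1 → 3 → 15 → 105

Answer: 105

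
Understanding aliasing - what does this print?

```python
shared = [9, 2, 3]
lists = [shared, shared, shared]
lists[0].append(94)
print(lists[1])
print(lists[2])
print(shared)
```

Key concept: list of same reference.
Step by step:
`shared = [9, 2, 3]` → shared = [9, 2, 3]
`lists = [shared, shared, shared]` → lists = [[9, 2, 3], [9, 2, 3], [9, 2, 3]]
`lists[0].append(94)` → shared = [9, 2, 3, 94]; lists = [[9, 2, 3, 94], [9, 2, 3, 94], [9, 2, 3, 94]]
`print(lists[1])` → prints [9, 2, 3, 94]
`print(lists[2])` → prints [9, 2, 3, 94]
`print(shared)` → prints [9, 2, 3, 94]

Answer:
[9, 2, 3, 94]
[9, 2, 3, 94]
[9, 2, 3, 94]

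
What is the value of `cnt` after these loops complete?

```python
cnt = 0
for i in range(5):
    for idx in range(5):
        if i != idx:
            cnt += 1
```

5² - 5 (exclude diagonal)
`cnt` takes the values: 0 → 1 → 2 → 3 → 4 → 5 → 6 → 7 → 8 → 9 → 10 → 11 → 12 → 13 → 14 → 15 → 16 → 17 → 18 → 19 → 20

Answer: 20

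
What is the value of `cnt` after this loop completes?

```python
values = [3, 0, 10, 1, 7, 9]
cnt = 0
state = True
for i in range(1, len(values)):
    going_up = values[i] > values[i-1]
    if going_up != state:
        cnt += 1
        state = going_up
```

Count direction changes in [3, 0, 10, 1, 7, 9]
`cnt` takes the values: 0 → 1 → 2 → 3 → 4

Answer: 4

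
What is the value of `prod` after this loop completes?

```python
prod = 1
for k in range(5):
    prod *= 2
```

2^5 = 32
`prod` takes the values: 1 → 2 → 4 → 8 → 16 → 32

Answer: 32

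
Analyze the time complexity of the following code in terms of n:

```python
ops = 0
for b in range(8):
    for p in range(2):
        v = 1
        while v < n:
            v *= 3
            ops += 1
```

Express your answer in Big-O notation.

Each loop level contributes: 1 × 1 × log n. Multiplying the contributions gives O(log n).

Answer: O(log n)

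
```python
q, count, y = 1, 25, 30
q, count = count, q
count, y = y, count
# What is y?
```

Trace:
`q, count, y = 1, 25, 30` → q = 1; count = 25; y = 30
`q, count = count, q` → q = 25; count = 1
`count, y = y, count` → count = 30; y = 1
So y = 1

Answer: 1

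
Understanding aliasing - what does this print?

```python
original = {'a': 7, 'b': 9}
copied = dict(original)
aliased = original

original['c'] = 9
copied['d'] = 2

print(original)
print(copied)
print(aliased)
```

Key concept: dict() creates copy, assignment creates alias.
Step by step:
`original = {'a': 7, 'b': 9}` → original = {'a': 7, 'b': 9}
`copied = dict(original)` → copied = {'a': 7, 'b': 9}
`aliased = original` → aliased = {'a': 7, 'b': 9} (same object as original)
`original['c'] = 9` → original = {'a': 7, 'b': 9, 'c': 9} (same object as aliased); aliased = {'a': 7, 'b': 9, 'c': 9} (same object as original)
`copied['d'] = 2` → copied = {'a': 7, 'b': 9, 'd': 2}
`print(original)` → prints {'a': 7, 'b': 9, 'c': 9}
`print(copied)` → prints {'a': 7, 'b': 9, 'd': 2}
`print(aliased)` → prints {'a': 7, 'b': 9, 'c': 9}

Answer:
{'a': 7, 'b': 9, 'c': 9}
{'a': 7, 'b': 9, 'd': 2}
{'a': 7, 'b': 9, 'c': 9}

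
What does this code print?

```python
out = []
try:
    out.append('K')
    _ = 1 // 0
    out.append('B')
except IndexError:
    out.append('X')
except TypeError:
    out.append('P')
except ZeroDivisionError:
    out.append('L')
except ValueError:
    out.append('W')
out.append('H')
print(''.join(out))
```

Execution trace: 'K' (try body) → 'L' (except ZeroDivisionError) → 'H' (after the try/except). Output: KLH

Answer: KLH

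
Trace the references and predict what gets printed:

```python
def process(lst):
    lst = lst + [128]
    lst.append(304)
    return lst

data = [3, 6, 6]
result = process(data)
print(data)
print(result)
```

Key concept: rebinding parameter vs mutation.
Step by step:
`data = [3, 6, 6]` → data = [3, 6, 6]
`result = process(data)` → result = [3, 6, 6, 128, 304]
`print(data)` → prints [3, 6, 6]
`print(result)` → prints [3, 6, 6, 128, 304]

Answer:
[3, 6, 6]
[3, 6, 6, 128, 304]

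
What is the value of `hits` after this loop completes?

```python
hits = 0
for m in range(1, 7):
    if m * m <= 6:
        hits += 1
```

Count numbers where m² ≤ 6
`hits` takes the values: 0 → 1 → 2

Answer: 2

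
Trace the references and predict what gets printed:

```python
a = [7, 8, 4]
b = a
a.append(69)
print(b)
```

Key concept: basic list aliasing.
Step by step:
`a = [7, 8, 4]` → a = [7, 8, 4]
`b = a` → b = [7, 8, 4] (same object as a)
`a.append(69)` → a = [7, 8, 4, 69] (same object as b); b = [7, 8, 4, 69] (same object as a)
`print(b)` → prints [7, 8, 4, 69]

Answer: [7, 8, 4, 69]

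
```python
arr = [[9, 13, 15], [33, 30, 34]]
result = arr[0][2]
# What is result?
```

Trace:
`arr = [[9, 13, 15], [33, 30, 34]]` → arr = [[9, 13, 15], [33, 30, 34]]
`result = arr[0][2]` → result = 15
So result = 15

Answer: 15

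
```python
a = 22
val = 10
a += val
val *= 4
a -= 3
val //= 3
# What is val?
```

Trace:
`a = 22` → a = 22
`val = 10` → val = 10
`a += val` → a = 32
`val *= 4` → val = 40
`a -= 3` → a = 29
`val //= 3` → val = 13
So val = 13

Answer: 13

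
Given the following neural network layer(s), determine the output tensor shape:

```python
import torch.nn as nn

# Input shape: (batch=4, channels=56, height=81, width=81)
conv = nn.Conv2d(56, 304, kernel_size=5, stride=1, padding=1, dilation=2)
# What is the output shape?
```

Input: (4, 56, 81, 81) -> Output: (4, 304, 75, 75)

Answer: (4, 304, 75, 75)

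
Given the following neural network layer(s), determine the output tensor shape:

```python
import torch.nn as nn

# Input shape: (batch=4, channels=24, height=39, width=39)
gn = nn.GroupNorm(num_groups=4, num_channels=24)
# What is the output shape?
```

Input: (4, 24, 39, 39) -> Output: (4, 24, 39, 39)

Answer: (4, 24, 39, 39)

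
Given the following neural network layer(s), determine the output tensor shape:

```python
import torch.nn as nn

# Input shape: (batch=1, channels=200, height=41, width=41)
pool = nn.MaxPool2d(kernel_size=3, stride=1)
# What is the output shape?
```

Input: (1, 200, 41, 41) -> Output: (1, 200, 39, 39)

Answer: (1, 200, 39, 39)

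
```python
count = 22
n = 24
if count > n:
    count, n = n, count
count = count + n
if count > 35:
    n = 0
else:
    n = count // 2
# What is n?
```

Trace:
`count = 22` → count = 22
`n = 24` → n = 24
`if count > n: ...` → count > n is False → no variable changes
`count = count + n` → count = 46
`if count > 35: ...` → count > 35 is True → n = 0
So n = 0

Answer: 0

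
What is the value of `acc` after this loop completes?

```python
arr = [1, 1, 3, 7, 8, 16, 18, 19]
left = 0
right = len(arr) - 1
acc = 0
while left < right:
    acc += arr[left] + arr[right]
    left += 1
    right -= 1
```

Sum of pairs from ends
`acc` takes the values: 0 → 20 → 39 → 58 → 73

Answer: 73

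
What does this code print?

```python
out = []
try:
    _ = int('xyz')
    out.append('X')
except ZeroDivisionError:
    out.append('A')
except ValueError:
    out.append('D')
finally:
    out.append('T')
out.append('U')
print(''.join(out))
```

Execution trace: 'D' (except ValueError) → 'T' (finally) → 'U' (after the try/except). Output: DTU

Answer: DTU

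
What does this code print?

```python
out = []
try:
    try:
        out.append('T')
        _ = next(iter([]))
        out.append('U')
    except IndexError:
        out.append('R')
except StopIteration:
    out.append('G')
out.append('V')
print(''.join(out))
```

Execution trace: 'T' (inner try body) → 'G' (outer except StopIteration) → 'V' (after the try/except). Output: TGV

Answer: TGV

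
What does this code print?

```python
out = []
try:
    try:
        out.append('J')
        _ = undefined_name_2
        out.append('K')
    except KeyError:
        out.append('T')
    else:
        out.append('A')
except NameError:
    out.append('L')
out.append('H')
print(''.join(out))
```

Execution trace: 'J' (inner try body) → 'L' (outer except NameError) → 'H' (after the try/except). Output: JLH

Answer: JLH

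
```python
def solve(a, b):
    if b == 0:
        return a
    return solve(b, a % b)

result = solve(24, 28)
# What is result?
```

solve(24, 28) -> solve(28, 24) -> solve(24, 4) -> solve(4, 0) -> 4

Answer: 4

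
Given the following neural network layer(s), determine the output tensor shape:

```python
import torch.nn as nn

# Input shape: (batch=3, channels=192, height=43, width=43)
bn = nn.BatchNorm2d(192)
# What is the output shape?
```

Input: (3, 192, 43, 43) -> Output: (3, 192, 43, 43)

Answer: (3, 192, 43, 43)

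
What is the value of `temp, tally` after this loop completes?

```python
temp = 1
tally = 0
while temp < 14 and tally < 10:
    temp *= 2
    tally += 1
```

Double until >= 14 or 10 iterations
`temp, tally` takes the values: (1, 0) → (2, 0) → (2, 1) → (4, 1) → (4, 2) → (8, 2) → (8, 3) → (16, 3) → (16, 4)

Answer: 16, 4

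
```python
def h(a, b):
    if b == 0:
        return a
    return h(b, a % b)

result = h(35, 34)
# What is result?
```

h(35, 34) -> h(34, 1) -> h(1, 0) -> 1

Answer: 1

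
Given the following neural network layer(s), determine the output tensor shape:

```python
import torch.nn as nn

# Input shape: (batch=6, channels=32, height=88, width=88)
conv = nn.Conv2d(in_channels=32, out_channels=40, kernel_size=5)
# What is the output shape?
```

Input: (6, 32, 88, 88) -> Output: (6, 40, 84, 84)

Answer: (6, 40, 84, 84)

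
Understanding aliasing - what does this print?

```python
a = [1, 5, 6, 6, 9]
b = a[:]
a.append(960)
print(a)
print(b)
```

Key concept: slice [:] creates copy.
Step by step:
`a = [1, 5, 6, 6, 9]` → a = [1, 5, 6, 6, 9]
`b = a[:]` → b = [1, 5, 6, 6, 9]
`a.append(960)` → a = [1, 5, 6, 6, 9, 960]
`print(a)` → prints [1, 5, 6, 6, 9, 960]
`print(b)` → prints [1, 5, 6, 6, 9]

Answer:
[1, 5, 6, 6, 9, 960]
[1, 5, 6, 6, 9]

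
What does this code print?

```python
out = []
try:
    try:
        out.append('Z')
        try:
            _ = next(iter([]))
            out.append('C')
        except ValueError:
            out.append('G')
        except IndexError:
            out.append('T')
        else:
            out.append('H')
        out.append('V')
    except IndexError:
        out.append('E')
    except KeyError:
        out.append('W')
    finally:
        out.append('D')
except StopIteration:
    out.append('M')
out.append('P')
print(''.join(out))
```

Execution trace: 'Z' (try body) → 'D' (finally) → 'M' (outer except StopIteration) → 'P' (after the try/except). Output: ZDMP

Answer: ZDMP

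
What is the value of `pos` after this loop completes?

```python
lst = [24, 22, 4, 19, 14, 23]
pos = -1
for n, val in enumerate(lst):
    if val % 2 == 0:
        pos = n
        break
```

First even number index in [24, 22, 4, 19, 14, 23]
`pos` takes the values: -1 → 0

Answer: 0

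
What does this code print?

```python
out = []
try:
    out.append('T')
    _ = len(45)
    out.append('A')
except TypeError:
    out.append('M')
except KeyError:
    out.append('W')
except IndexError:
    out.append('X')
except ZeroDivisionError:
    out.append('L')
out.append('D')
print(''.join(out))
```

Execution trace: 'T' (try body) → 'M' (except TypeError) → 'D' (after the try/except). Output: TMD

Answer: TMD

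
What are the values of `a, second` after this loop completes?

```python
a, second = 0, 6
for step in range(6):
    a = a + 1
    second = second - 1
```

a goes 0→6, second goes 6→0
`a, second` takes the values: (0, 6) → (1, 6) → (1, 5) → (2, 5) → (2, 4) → (3, 4) → (3, 3) → (4, 3) → (4, 2) → (5, 2) → (5, 1) → (6, 1) → (6, 0)

Answer: 6, 0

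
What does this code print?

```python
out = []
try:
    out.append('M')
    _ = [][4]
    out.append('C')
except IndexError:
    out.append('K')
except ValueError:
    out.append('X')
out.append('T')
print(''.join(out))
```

Execution trace: 'M' (try body) → 'K' (except IndexError) → 'T' (after the try/except). Output: MKT

Answer: MKT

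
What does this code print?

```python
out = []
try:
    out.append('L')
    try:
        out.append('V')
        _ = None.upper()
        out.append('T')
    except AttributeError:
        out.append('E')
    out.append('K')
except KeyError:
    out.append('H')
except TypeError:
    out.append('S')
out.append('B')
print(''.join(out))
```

Execution trace: 'L' (try body) → 'V' (inner try body) → 'E' (inner except AttributeError) → 'K' (try body, no exception) → 'B' (after the try/except). Output: LVEKB

Answer: LVEKB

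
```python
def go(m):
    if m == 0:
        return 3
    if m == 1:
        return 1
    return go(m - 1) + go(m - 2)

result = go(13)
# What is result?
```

Build up from base cases: go(0)=3, go(1)=1, go(2)=4, go(3)=5, go(4)=9, go(5)=14, go(6)=23, ..., go(13)=665

Answer: 665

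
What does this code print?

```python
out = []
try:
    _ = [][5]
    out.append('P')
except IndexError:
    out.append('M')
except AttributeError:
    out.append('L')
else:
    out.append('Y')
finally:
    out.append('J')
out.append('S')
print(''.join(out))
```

Execution trace: 'M' (except IndexError) → 'J' (finally) → 'S' (after the try/except). Output: MJS

Answer: MJS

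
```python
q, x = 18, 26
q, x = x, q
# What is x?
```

Trace:
`q, x = 18, 26` → q = 18; x = 26
`q, x = x, q` → q = 26; x = 18
So x = 18

Answer: 18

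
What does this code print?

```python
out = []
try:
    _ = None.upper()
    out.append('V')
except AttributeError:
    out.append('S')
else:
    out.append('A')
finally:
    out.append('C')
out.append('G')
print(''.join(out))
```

Execution trace: 'S' (except AttributeError) → 'C' (finally) → 'G' (after the try/except). Output: SCG

Answer: SCG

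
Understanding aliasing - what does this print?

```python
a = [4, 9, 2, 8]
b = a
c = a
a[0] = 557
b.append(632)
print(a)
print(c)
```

Key concept: multiple aliases.
Step by step:
`a = [4, 9, 2, 8]` → a = [4, 9, 2, 8]
`b = a` → b = [4, 9, 2, 8] (same object as a)
`c = a` → c = [4, 9, 2, 8] (same object as a, b)
`a[0] = 557` → a = [557, 9, 2, 8] (same object as b, c); b = [557, 9, 2, 8] (same object as a, c); c = [557, 9, 2, 8] (same object as a, b)
`b.append(632)` → a = [557, 9, 2, 8, 632] (same object as b, c); b = [557, 9, 2, 8, 632] (same object as a, c); c = [557, 9, 2, 8, 632] (same object as a, b)
`print(a)` → prints [557, 9, 2, 8, 632]
`print(c)` → prints [557, 9, 2, 8, 632]

Answer:
[557, 9, 2, 8, 632]
[557, 9, 2, 8, 632]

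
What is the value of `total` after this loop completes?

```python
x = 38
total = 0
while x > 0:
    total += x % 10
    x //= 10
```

Sum digits of 38
`total` takes the values: 0 → 8 → 11

Answer: 11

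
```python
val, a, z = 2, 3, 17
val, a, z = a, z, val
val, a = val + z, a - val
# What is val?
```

Trace:
`val, a, z = 2, 3, 17` → val = 2; a = 3; z = 17
`val, a, z = a, z, val` → val = 3; a = 17; z = 2
`val, a = val + z, a - val` → val = 5; a = 14
So val = 5

Answer: 5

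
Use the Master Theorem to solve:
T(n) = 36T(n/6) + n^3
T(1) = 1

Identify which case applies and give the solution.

a=36, b=6, f(n)=n^3. log_6(36) = 2. Since c=3 > 2 and the regularity condition holds (36(n/6)^3 = (36/6^3)n^3 with 36/6^3 < 1), Case 3 applies: T(n) = Θ(f(n)) = O(n^3).

Answer: O(n^3) - Case 3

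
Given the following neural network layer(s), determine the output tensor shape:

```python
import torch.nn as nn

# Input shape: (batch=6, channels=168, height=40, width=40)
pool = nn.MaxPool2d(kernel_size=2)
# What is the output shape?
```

Input: (6, 168, 40, 40) -> Output: (6, 168, 20, 20)

Answer: (6, 168, 20, 20)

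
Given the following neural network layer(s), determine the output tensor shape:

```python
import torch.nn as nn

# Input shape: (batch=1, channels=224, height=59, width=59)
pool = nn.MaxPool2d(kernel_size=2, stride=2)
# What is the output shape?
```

Input: (1, 224, 59, 59) -> Output: (1, 224, 29, 29)

Answer: (1, 224, 29, 29)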